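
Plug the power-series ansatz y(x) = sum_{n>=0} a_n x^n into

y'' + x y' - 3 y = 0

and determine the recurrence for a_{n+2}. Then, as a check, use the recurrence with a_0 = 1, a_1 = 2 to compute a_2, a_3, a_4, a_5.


Substitute y = sum_n a_n x^n.
y''(x) has coefficient (n+2)(n+1) a_{n+2} at x^n;
x y'(x) has coefficient n a_n at x^n (shift);
-3 y(x) has coefficient -3 a_n at x^n.
Matching x^n: (n+2)(n+1) a_{n+2} + (n - 3) a_n = 0.
Thus a_{n+2} = (-n + 3) / ((n+1)(n+2)) * a_n.

Check with a_0 = 1, a_1 = 2 (apply the recurrence for n = 0, 1, 2, 3): a_0 = 1, a_1 = 2, a_2 = 3/2, a_3 = 2/3, a_4 = 1/8, a_5 = 0.

a_(n+2) = (-n + 3) / ((n+1)(n+2)) * a_n; check: a_0 = 1, a_1 = 2, a_2 = 3/2, a_3 = 2/3, a_4 = 1/8, a_5 = 0


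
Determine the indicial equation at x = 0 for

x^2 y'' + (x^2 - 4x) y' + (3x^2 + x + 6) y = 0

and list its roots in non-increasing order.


Divide by x^2 to reach normal form y'' + P_1(x) y' + P_2(x) y = 0 with P_1(x) = 1 - 4/x and P_2(x) = 3 + 1/x + 6/x^2.
x = 0 is a singular point because the y'-coefficient 1 - 4/x has a pole at x = 0 and the y-coefficient 3 + 1/x + 6/x^2 has a pole at x = 0.
It is a regular singular point because x P_1(x) = p(x) = x - 4 and x^2 P_2(x) = q(x) = 3x^2 + x + 6 are polynomials, hence analytic at x = 0.
p(0) = -4,  q(0) = 6.
Indicial equation: r(r-1) + p(0) r + q(0) = 0, i.e. r^2 + (p(0) - 1) r + q(0) = 0, i.e. r^2 - 5 r + 6 = 0.
Discriminant: (-5)^2 - 4(6) = 1, so r = (5 ± 1)/2.
Solving: r_1 = 3, r_2 = 2.

indicial: r^2 - 5 r + 6 = 0; roots r_1 = 3, r_2 = 2


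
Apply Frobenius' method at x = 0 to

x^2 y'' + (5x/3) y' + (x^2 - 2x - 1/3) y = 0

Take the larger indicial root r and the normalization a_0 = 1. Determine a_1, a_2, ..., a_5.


Write in Frobenius form y'' + (p(x)/x) y' + (q(x)/x^2) y = 0:
  p(x) = 5/3,  q(x) = x^2 - 2x - 1/3.
Indicial equation: r(r-1) + (5/3) r + (-1/3) = 0 -> roots r_1 = 1/3, r_2 = -1.
Take r = r_1 = 1/3. Let y(x) = x^r sum_{n>=0} a_n x^n with a_0 = 1.
Substitute y = x^r sum a_n x^n and match x^{r+n}. The recurrence is
  D(n) a_n - 2 a_{n-1} + 1 a_{n-2} = 0,  where D(n) = (r+n)(r+n-1) + (5/3)(r+n) + (-1/3).
  a_n = [2 a_{n-1} - 1 a_{n-2}] / D(n).
Since the indicial polynomial factors as (r - r_1)(r - r_2), D(n) = (r_1 + n - r_1)(r_1 + n - r_2) = n(n + 4/3).
Evaluating step by step (a_0 = 1):
  n = 1: D(1) = 1(1 + 4/3) = 7/3; numerator = 2(1) = 2; a_1 = (2)/(7/3) = 6/7
  n = 2: D(2) = 2(2 + 4/3) = 20/3; numerator = 2(6/7) - 1(1) = 5/7; a_2 = (5/7)/(20/3) = 3/28
  n = 3: D(3) = 3(3 + 4/3) = 13; numerator = 2(3/28) - 1(6/7) = -9/14; a_3 = (-9/14)/(13) = -9/182
  n = 4: D(4) = 4(4 + 4/3) = 64/3; numerator = 2(-9/182) - 1(3/28) = -75/364; a_4 = (-75/364)/(64/3) = -225/23296
  n = 5: D(5) = 5(5 + 4/3) = 95/3; numerator = 2(-225/23296) - 1(-9/182) = 27/896; a_5 = (27/896)/(95/3) = 81/85120

r = 1/3; a_0 = 1; a_1 = 6/7; a_2 = 3/28; a_3 = -9/182; a_4 = -225/23296; a_5 = 81/85120


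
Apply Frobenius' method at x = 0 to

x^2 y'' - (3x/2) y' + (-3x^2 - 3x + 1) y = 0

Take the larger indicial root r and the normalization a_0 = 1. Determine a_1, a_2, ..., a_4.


Write in Frobenius form y'' + (p(x)/x) y' + (q(x)/x^2) y = 0:
  p(x) = -3/2,  q(x) = -3x^2 - 3x + 1.
Indicial equation: r(r-1) + (-3/2) r + (1) = 0 -> roots r_1 = 2, r_2 = 1/2.
Take r = r_1 = 2. Let y(x) = x^r sum_{n>=0} a_n x^n with a_0 = 1.
Substitute y = x^r sum a_n x^n and match x^{r+n}. The recurrence is
  D(n) a_n - 3 a_{n-1} - 3 a_{n-2} = 0,  where D(n) = (r+n)(r+n-1) + (-3/2)(r+n) + (1).
  a_n = [3 a_{n-1} + 3 a_{n-2}] / D(n).
Since the indicial polynomial factors as (r - r_1)(r - r_2), D(n) = (r_1 + n - r_1)(r_1 + n - r_2) = n(n + 3/2).
Evaluating step by step (a_0 = 1):
  n = 1: D(1) = 1(1 + 3/2) = 5/2; numerator = 3(1) = 3; a_1 = (3)/(5/2) = 6/5
  n = 2: D(2) = 2(2 + 3/2) = 7; numerator = 3(6/5) + 3(1) = 33/5; a_2 = (33/5)/(7) = 33/35
  n = 3: D(3) = 3(3 + 3/2) = 27/2; numerator = 3(33/35) + 3(6/5) = 45/7; a_3 = (45/7)/(27/2) = 10/21
  n = 4: D(4) = 4(4 + 3/2) = 22; numerator = 3(10/21) + 3(33/35) = 149/35; a_4 = (149/35)/(22) = 149/770

r = 2; a_0 = 1; a_1 = 6/5; a_2 = 33/35; a_3 = 10/21; a_4 = 149/770


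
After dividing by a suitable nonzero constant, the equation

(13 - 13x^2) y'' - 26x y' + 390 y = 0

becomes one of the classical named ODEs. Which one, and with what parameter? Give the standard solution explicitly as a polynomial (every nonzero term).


All three coefficients share the factor 13; dividing through by 13 gives  (1 - x^2) y'' - 2x y' + 30 y = 0.
This matches the Legendre equation (1 - x^2) y'' - 2x y' + n(n+1) y = 0 (note the -2x y' term) with n(n+1) = 30, so n = 5; the polynomial solution is P_5(x).
With y = sum_k a_k x^k, matching x^k gives (k+2)(k+1) a_{k+2} = [k(k+1) - n(n+1)] a_k = (k - 5)(k + 6) a_k. The right side vanishes at k = 5, so the series with the parity of 5 terminates at degree 5.
Standard normalization (P_n(1) = 1): leading coefficient (2n)!/(2^n (n!)^2) = 3628800/(32*14400) = 63/8, so a_5 = 63/8. Work downward with a_k = (k+1)(k+2) a_{k+2} / ((k - 5)(k + 6)):
  a_3 = (4)(5)(63/8) / ((3 - 5)(3 + 6)) = (315/2)/(-18) = -35/4
  a_1 = (2)(3)(-35/4) / ((1 - 5)(1 + 6)) = (-105/2)/(-28) = 15/8
Hence P_5(x) = 63 x^5/8 - 35 x^3/4 + 15 x/8.

P_5(x); series = 63 x^5/8 - 35 x^3/4 + 15 x/8


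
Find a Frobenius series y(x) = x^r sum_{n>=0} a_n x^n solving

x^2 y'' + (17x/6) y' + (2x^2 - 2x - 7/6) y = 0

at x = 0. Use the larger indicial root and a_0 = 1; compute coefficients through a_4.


Write in Frobenius form y'' + (p(x)/x) y' + (q(x)/x^2) y = 0:
  p(x) = 17/6,  q(x) = 2x^2 - 2x - 7/6.
Indicial equation: r(r-1) + (17/6) r + (-7/6) = 0 -> roots r_1 = 1/2, r_2 = -7/3.
Take r = r_1 = 1/2. Let y(x) = x^r sum_{n>=0} a_n x^n with a_0 = 1.
Substitute y = x^r sum a_n x^n and match x^{r+n}. The recurrence is
  D(n) a_n - 2 a_{n-1} + 2 a_{n-2} = 0,  where D(n) = (r+n)(r+n-1) + (17/6)(r+n) + (-7/6).
  a_n = [2 a_{n-1} - 2 a_{n-2}] / D(n).
Since the indicial polynomial factors as (r - r_1)(r - r_2), D(n) = (r_1 + n - r_1)(r_1 + n - r_2) = n(n + 17/6).
Evaluating step by step (a_0 = 1):
  n = 1: D(1) = 1(1 + 17/6) = 23/6; numerator = 2(1) = 2; a_1 = (2)/(23/6) = 12/23
  n = 2: D(2) = 2(2 + 17/6) = 29/3; numerator = 2(12/23) - 2(1) = -22/23; a_2 = (-22/23)/(29/3) = -66/667
  n = 3: D(3) = 3(3 + 17/6) = 35/2; numerator = 2(-66/667) - 2(12/23) = -36/29; a_3 = (-36/29)/(35/2) = -72/1015
  n = 4: D(4) = 4(4 + 17/6) = 82/3; numerator = 2(-72/1015) - 2(-66/667) = 1308/23345; a_4 = (1308/23345)/(82/3) = 1962/957145

r = 1/2; a_0 = 1; a_1 = 12/23; a_2 = -66/667; a_3 = -72/1015; a_4 = 1962/957145


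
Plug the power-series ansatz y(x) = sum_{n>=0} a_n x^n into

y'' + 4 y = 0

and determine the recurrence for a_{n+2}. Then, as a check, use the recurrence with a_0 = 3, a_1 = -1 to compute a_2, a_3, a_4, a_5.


Substitute y = sum_n a_n x^n into y'' + (const) y = 0.
y''(x) = sum_{n>=0} (n+2)(n+1) a_{n+2} x^n.
The ODE becomes sum_n [(n+2)(n+1) a_{n+2} + 4 a_n] x^n = 0.
Setting each coefficient to zero gives the recurrence:
  (n+2)(n+1) a_{n+2} + 4 a_n = 0,
  a_{n+2} = -4 / ((n+1)(n+2)) a_n.

Check with a_0 = 3, a_1 = -1 (apply the recurrence for n = 0, 1, 2, 3): a_0 = 3, a_1 = -1, a_2 = -6, a_3 = 2/3, a_4 = 2, a_5 = -2/15.

a_{n+2} = -4/((n+1)(n+2)) * a_n; check: a_0 = 3, a_1 = -1, a_2 = -6, a_3 = 2/3, a_4 = 2, a_5 = -2/15


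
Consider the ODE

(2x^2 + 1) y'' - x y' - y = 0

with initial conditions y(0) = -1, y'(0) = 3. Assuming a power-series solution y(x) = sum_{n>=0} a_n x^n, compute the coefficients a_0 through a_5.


Ansatz: y(x) = sum_{n>=0} a_n x^n, so y'(x) = sum_{n>=1} n a_n x^(n-1) and y''(x) = sum_{n>=2} n(n-1) a_n x^(n-2).
Substitute into P(x) y'' + Q(x) y' + R(x) y = 0 with P(x) = 2x^2 + 1, Q(x) = -x, R(x) = -1, and match powers of x.
Initial conditions: a_0 = -1, a_1 = 3.
Setting the coefficient of each power of x to zero and solving order by order (substituting the coefficients already found):
  x^0: 2 a_2 - a_0 = 0  ->  2 a_2 = a_0 = -1  ->  a_2 = -1/2
  x^1: 6 a_3 - 2 a_1 = 0  ->  6 a_3 = 2 a_1 = 6  ->  a_3 = 1
  x^2: 12 a_4 + a_2 = 0  ->  12 a_4 = -a_2 = 1/2  ->  a_4 = 1/24
  x^3: 20 a_5 + 8 a_3 = 0  ->  20 a_5 = -8 a_3 = -8  ->  a_5 = -2/5
Truncated series: y(x) = -1 + 3 x - (1/2) x^2 + x^3 + (1/24) x^4 - (2/5) x^5 + O(x^6).

a_0 = -1; a_1 = 3; a_2 = -1/2; a_3 = 1; a_4 = 1/24; a_5 = -2/5


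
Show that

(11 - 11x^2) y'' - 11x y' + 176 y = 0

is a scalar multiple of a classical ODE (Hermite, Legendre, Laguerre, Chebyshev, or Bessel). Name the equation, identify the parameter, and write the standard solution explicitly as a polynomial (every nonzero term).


All three coefficients share the factor 11; dividing through by 11 gives  (1 - x^2) y'' - x y' + 16 y = 0.
This matches the Chebyshev equation (1 - x^2) y'' - x y' + n^2 y = 0 (note the -x y' term, not -2x y') with n^2 = 16, so n = 4; the polynomial solution is T_4(x).
With y = sum_k a_k x^k, matching x^k gives (k+2)(k+1) a_{k+2} = (k^2 - n^2) a_k = (k - 4)(k + 4) a_k. The right side vanishes at k = 4, so the series with the parity of 4 terminates at degree 4.
Standard normalization: leading coefficient of T_n is 2^(n-1), so a_4 = 2^3 = 8. Work downward with a_k = (k+1)(k+2) a_{k+2} / ((k - 4)(k + 4)):
  a_2 = (3)(4)(8) / ((2 - 4)(2 + 4)) = 96/(-12) = -8
  a_0 = (1)(2)(-8) / ((0 - 4)(0 + 4)) = -16/(-16) = 1
Hence T_4(x) = 8 x^4 - 8 x^2 + 1.

T_4(x); series = 8 x^4 - 8 x^2 + 1


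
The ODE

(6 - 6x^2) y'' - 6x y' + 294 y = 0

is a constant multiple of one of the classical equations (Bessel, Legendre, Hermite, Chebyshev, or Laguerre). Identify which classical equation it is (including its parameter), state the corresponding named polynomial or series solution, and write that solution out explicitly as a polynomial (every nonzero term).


All three coefficients share the factor 6; dividing through by 6 gives  (1 - x^2) y'' - x y' + 49 y = 0.
This matches the Chebyshev equation (1 - x^2) y'' - x y' + n^2 y = 0 (note the -x y' term, not -2x y') with n^2 = 49, so n = 7; the polynomial solution is T_7(x).
With y = sum_k a_k x^k, matching x^k gives (k+2)(k+1) a_{k+2} = (k^2 - n^2) a_k = (k - 7)(k + 7) a_k. The right side vanishes at k = 7, so the series with the parity of 7 terminates at degree 7.
Standard normalization: leading coefficient of T_n is 2^(n-1), so a_7 = 2^6 = 64. Work downward with a_k = (k+1)(k+2) a_{k+2} / ((k - 7)(k + 7)):
  a_5 = (6)(7)(64) / ((5 - 7)(5 + 7)) = 2688/(-24) = -112
  a_3 = (4)(5)(-112) / ((3 - 7)(3 + 7)) = -2240/(-40) = 56
  a_1 = (2)(3)(56) / ((1 - 7)(1 + 7)) = 336/(-48) = -7
Hence T_7(x) = 64 x^7 - 112 x^5 + 56 x^3 - 7 x.

T_7(x); series = 64 x^7 - 112 x^5 + 56 x^3 - 7 x


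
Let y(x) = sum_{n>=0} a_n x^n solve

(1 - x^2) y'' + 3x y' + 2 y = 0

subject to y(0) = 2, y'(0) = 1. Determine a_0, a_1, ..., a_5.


Ansatz: y(x) = sum_{n>=0} a_n x^n, so y'(x) = sum_{n>=1} n a_n x^(n-1) and y''(x) = sum_{n>=2} n(n-1) a_n x^(n-2).
Substitute into P(x) y'' + Q(x) y' + R(x) y = 0 with P(x) = 1 - x^2, Q(x) = 3x, R(x) = 2, and match powers of x.
Initial conditions: a_0 = 2, a_1 = 1.
Setting the coefficient of each power of x to zero and solving order by order (substituting the coefficients already found):
  x^0: 2 a_2 + 2 a_0 = 0  ->  2 a_2 = -2 a_0 = -4  ->  a_2 = -2
  x^1: 6 a_3 + 5 a_1 = 0  ->  6 a_3 = -5 a_1 = -5  ->  a_3 = -5/6
  x^2: 12 a_4 + 6 a_2 = 0  ->  12 a_4 = -6 a_2 = 12  ->  a_4 = 1
  x^3: 20 a_5 + 5 a_3 = 0  ->  20 a_5 = -5 a_3 = 25/6  ->  a_5 = 5/24
Truncated series: y(x) = 2 + x - 2 x^2 - (5/6) x^3 + x^4 + (5/24) x^5 + O(x^6).

a_0 = 2; a_1 = 1; a_2 = -2; a_3 = -5/6; a_4 = 1; a_5 = 5/24


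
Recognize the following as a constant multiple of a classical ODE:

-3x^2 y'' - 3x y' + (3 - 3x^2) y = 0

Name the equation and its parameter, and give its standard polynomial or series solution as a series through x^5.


All three coefficients share the factor -3; dividing through by -3 gives  x^2 y'' + x y' + (x^2 - 1) y = 0.
This matches the Bessel equation x^2 y'' + x y' + (x^2 - nu^2) y = 0 with nu^2 = 1, so nu = 1; the solution bounded at x = 0 is J_1(x).
Frobenius at x = 0: indicial roots ±nu; for r = nu the recurrence k(k + 2nu) c_k = -c_{k-2} gives the standard series J_nu(x) = sum_{k>=0} (-1)^k / (k! (k+nu)!) (x/2)^(2k+nu). Evaluate the first 3 terms:
  k = 0: (-1)^0 / (0! * 1! * 2^1) x^1 = 1/(1*1*2) x^1 = (1/2) x^1
  k = 1: (-1)^1 / (1! * 2! * 2^3) x^3 = -1/(1*2*8) x^3 = (-1/16) x^3
  k = 2: (-1)^2 / (2! * 3! * 2^5) x^5 = 1/(2*6*32) x^5 = (1/384) x^5
Hence J_1(x) = x^5/384 - x^3/16 + x/2 + ....

J_1(x); series = x^5/384 - x^3/16 + x/2


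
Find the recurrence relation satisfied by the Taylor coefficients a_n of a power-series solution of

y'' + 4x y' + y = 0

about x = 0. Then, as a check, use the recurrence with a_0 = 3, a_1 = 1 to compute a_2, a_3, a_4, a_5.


Substitute y = sum_n a_n x^n.
y''(x) has coefficient (n+2)(n+1) a_{n+2} at x^n;
4 x y'(x) has coefficient 4 n a_n at x^n (shift);
y(x) has coefficient 1 a_n at x^n.
Matching x^n: (n+2)(n+1) a_{n+2} + (4n + 1) a_n = 0.
Thus a_{n+2} = (-4n - 1) / ((n+1)(n+2)) * a_n.

Check with a_0 = 3, a_1 = 1 (apply the recurrence for n = 0, 1, 2, 3): a_0 = 3, a_1 = 1, a_2 = -3/2, a_3 = -5/6, a_4 = 9/8, a_5 = 13/24.

a_(n+2) = (-4n - 1) / ((n+1)(n+2)) * a_n; check: a_0 = 3, a_1 = 1, a_2 = -3/2, a_3 = -5/6, a_4 = 9/8, a_5 = 13/24


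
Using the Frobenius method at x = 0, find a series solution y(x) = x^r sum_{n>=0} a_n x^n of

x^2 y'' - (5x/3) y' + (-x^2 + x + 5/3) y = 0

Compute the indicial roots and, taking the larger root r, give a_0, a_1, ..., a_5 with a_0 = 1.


Write in Frobenius form y'' + (p(x)/x) y' + (q(x)/x^2) y = 0:
  p(x) = -5/3,  q(x) = -x^2 + x + 5/3.
Indicial equation: r(r-1) + (-5/3) r + (5/3) = 0 -> roots r_1 = 5/3, r_2 = 1.
Take r = r_1 = 5/3. Let y(x) = x^r sum_{n>=0} a_n x^n with a_0 = 1.
Substitute y = x^r sum a_n x^n and match x^{r+n}. The recurrence is
  D(n) a_n + 1 a_{n-1} - 1 a_{n-2} = 0,  where D(n) = (r+n)(r+n-1) + (-5/3)(r+n) + (5/3).
  a_n = [-1 a_{n-1} + 1 a_{n-2}] / D(n).
Since the indicial polynomial factors as (r - r_1)(r - r_2), D(n) = (r_1 + n - r_1)(r_1 + n - r_2) = n(n + 2/3).
Evaluating step by step (a_0 = 1):
  n = 1: D(1) = 1(1 + 2/3) = 5/3; numerator = -1(1) = -1; a_1 = (-1)/(5/3) = -3/5
  n = 2: D(2) = 2(2 + 2/3) = 16/3; numerator = -1(-3/5) + 1(1) = 8/5; a_2 = (8/5)/(16/3) = 3/10
  n = 3: D(3) = 3(3 + 2/3) = 11; numerator = -1(3/10) + 1(-3/5) = -9/10; a_3 = (-9/10)/(11) = -9/110
  n = 4: D(4) = 4(4 + 2/3) = 56/3; numerator = -1(-9/110) + 1(3/10) = 21/55; a_4 = (21/55)/(56/3) = 9/440
  n = 5: D(5) = 5(5 + 2/3) = 85/3; numerator = -1(9/440) + 1(-9/110) = -9/88; a_5 = (-9/88)/(85/3) = -27/7480

r = 5/3; a_0 = 1; a_1 = -3/5; a_2 = 3/10; a_3 = -9/110; a_4 = 9/440; a_5 = -27/7480


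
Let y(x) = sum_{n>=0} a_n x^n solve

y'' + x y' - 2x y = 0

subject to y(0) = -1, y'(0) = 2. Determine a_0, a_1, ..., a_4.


Ansatz: y(x) = sum_{n>=0} a_n x^n, so y'(x) = sum_{n>=1} n a_n x^(n-1) and y''(x) = sum_{n>=2} n(n-1) a_n x^(n-2).
Substitute into P(x) y'' + Q(x) y' + R(x) y = 0 with P(x) = 1, Q(x) = x, R(x) = -2x, and match powers of x.
Initial conditions: a_0 = -1, a_1 = 2.
Setting the coefficient of each power of x to zero and solving order by order (substituting the coefficients already found):
  x^0: 2 a_2 = 0  ->  a_2 = 0
  x^1: 6 a_3 + a_1 - 2 a_0 = 0  ->  6 a_3 = -a_1 + 2 a_0 = -4  ->  a_3 = -2/3
  x^2: 12 a_4 + 2 a_2 - 2 a_1 = 0  ->  12 a_4 = -2 a_2 + 2 a_1 = 4  ->  a_4 = 1/3
Truncated series: y(x) = -1 + 2 x - (2/3) x^3 + (1/3) x^4 + O(x^5).

a_0 = -1; a_1 = 2; a_2 = 0; a_3 = -2/3; a_4 = 1/3


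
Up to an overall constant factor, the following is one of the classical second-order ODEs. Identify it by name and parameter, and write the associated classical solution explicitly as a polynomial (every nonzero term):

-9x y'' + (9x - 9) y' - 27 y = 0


All three coefficients share the factor -9; dividing through by -9 gives  x y'' + (1 - x) y' + 3 y = 0.
This matches the Laguerre equation x y'' + (1 - x) y' + n y = 0 with n = 3; the polynomial solution is L_3(x).
With y = sum_k a_k x^k, matching x^k gives (k+1)k a_{k+1} + (k+1) a_{k+1} - k a_k + n a_k = 0, i.e. (k+1)^2 a_{k+1} = (k - n) a_k = (k - 3) a_k. The right side vanishes at k = 3, so the series terminates at degree 3.
Standard normalization L_n(0) = 1 gives a_0 = 1. Work upward with a_{k+1} = (k - 3) a_k / (k+1)^2:
  a_1 = (0 - 3)(1) / 1^2 = -3/1 = -3
  a_2 = (1 - 3)(-3) / 2^2 = 6/4 = 3/2
  a_3 = (2 - 3)(3/2) / 3^2 = (-3/2)/9 = -1/6
Hence L_3(x) = -x^3/6 + 3 x^2/2 - 3 x + 1.

L_3(x); series = -x^3/6 + 3 x^2/2 - 3 x + 1


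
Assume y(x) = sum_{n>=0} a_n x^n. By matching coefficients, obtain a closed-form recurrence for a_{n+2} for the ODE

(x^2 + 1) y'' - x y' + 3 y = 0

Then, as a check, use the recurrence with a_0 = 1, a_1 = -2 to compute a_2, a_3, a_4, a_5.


Substitute y = sum_n a_n x^n.
(1 + 1 x^2) y'' contributes (n+2)(n+1) a_{n+2} + n(n-1) a_n at x^n.
-x y'(x) contributes -n a_n at x^n.
3 y(x) contributes 3 a_n at x^n.
Matching x^n: (n+2)(n+1) a_{n+2} + (n(n-1) - n + 3) a_n = 0.
Thus a_{n+2} = (-n(n-1) + n - 3) / ((n+1)(n+2)) * a_n.

Check with a_0 = 1, a_1 = -2 (apply the recurrence for n = 0, 1, 2, 3): a_0 = 1, a_1 = -2, a_2 = -3/2, a_3 = 2/3, a_4 = 3/8, a_5 = -1/5.

a_(n+2) = (-n(n-1) + n - 3) / ((n+1)(n+2)) * a_n; check: a_0 = 1, a_1 = -2, a_2 = -3/2, a_3 = 2/3, a_4 = 3/8, a_5 = -1/5


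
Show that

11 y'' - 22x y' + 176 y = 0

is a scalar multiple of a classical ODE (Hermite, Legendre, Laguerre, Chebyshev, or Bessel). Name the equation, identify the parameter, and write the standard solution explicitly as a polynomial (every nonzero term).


All three coefficients share the factor 11; dividing through by 11 gives  y'' - 2x y' + 16 y = 0.
This matches the Hermite equation y'' - 2x y' + 2n y = 0 with 2n = 16, so n = 8; the polynomial solution is H_8(x).
With y = sum_k a_k x^k, matching x^k gives (k+2)(k+1) a_{k+2} = 2(k - n) a_k = 2(k - 8) a_k. The right side vanishes at k = 8, so the series with the parity of 8 terminates at degree 8.
Standard normalization: leading coefficient of H_n is 2^n, so a_8 = 2^8 = 256. Work downward with a_k = (k+1)(k+2) a_{k+2} / (2(k - n)):
  a_6 = (7)(8)(256) / (2(6 - 8)) = 14336/(-4) = -3584
  a_4 = (5)(6)(-3584) / (2(4 - 8)) = -107520/(-8) = 13440
  a_2 = (3)(4)(13440) / (2(2 - 8)) = 161280/(-12) = -13440
  a_0 = (1)(2)(-13440) / (2(0 - 8)) = -26880/(-16) = 1680
Hence H_8(x) = 256 x^8 - 3584 x^6 + 13440 x^4 - 13440 x^2 + 1680.

H_8(x); series = 256 x^8 - 3584 x^6 + 13440 x^4 - 13440 x^2 + 1680


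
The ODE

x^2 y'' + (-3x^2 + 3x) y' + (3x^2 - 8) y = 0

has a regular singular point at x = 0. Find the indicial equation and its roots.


Divide by x^2 to reach normal form y'' + P_1(x) y' + P_2(x) y = 0 with P_1(x) = -3 + 3/x and P_2(x) = 3 - 8/x^2.
x = 0 is a singular point because the y'-coefficient -3 + 3/x has a pole at x = 0 and the y-coefficient 3 - 8/x^2 has a pole at x = 0.
It is a regular singular point because x P_1(x) = p(x) = 3 - 3x and x^2 P_2(x) = q(x) = 3x^2 - 8 are polynomials, hence analytic at x = 0.
p(0) = 3,  q(0) = -8.
Indicial equation: r(r-1) + p(0) r + q(0) = 0, i.e. r^2 + (p(0) - 1) r + q(0) = 0, i.e. r^2 + 2 r - 8 = 0.
Discriminant: (2)^2 - 4(-8) = 36, so r = (-2 ± 6)/2.
Solving: r_1 = 2, r_2 = -4.

indicial: r^2 + 2 r - 8 = 0; roots r_1 = 2, r_2 = -4


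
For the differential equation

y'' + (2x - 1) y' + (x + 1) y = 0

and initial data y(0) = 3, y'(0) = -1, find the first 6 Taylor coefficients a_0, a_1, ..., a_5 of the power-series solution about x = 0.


Ansatz: y(x) = sum_{n>=0} a_n x^n, so y'(x) = sum_{n>=1} n a_n x^(n-1) and y''(x) = sum_{n>=2} n(n-1) a_n x^(n-2).
Substitute into P(x) y'' + Q(x) y' + R(x) y = 0 with P(x) = 1, Q(x) = 2x - 1, R(x) = x + 1, and match powers of x.
Initial conditions: a_0 = 3, a_1 = -1.
Setting the coefficient of each power of x to zero and solving order by order (substituting the coefficients already found):
  x^0: 2 a_2 - a_1 + a_0 = 0  ->  2 a_2 = a_1 - a_0 = -4  ->  a_2 = -2
  x^1: 6 a_3 - 2 a_2 + 3 a_1 + a_0 = 0  ->  6 a_3 = 2 a_2 - 3 a_1 - a_0 = -4  ->  a_3 = -2/3
  x^2: 12 a_4 - 3 a_3 + 5 a_2 + a_1 = 0  ->  12 a_4 = 3 a_3 - 5 a_2 - a_1 = 9  ->  a_4 = 3/4
  x^3: 20 a_5 - 4 a_4 + 7 a_3 + a_2 = 0  ->  20 a_5 = 4 a_4 - 7 a_3 - a_2 = 29/3  ->  a_5 = 29/60
Truncated series: y(x) = 3 - x - 2 x^2 - (2/3) x^3 + (3/4) x^4 + (29/60) x^5 + O(x^6).

a_0 = 3; a_1 = -1; a_2 = -2; a_3 = -2/3; a_4 = 3/4; a_5 = 29/60


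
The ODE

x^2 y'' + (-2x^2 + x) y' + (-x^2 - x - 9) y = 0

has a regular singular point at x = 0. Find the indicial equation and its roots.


Divide by x^2 to reach normal form y'' + P_1(x) y' + P_2(x) y = 0 with P_1(x) = -2 + 1/x and P_2(x) = -1 - 1/x - 9/x^2.
x = 0 is a singular point because the y'-coefficient -2 + 1/x has a pole at x = 0 and the y-coefficient -1 - 1/x - 9/x^2 has a pole at x = 0.
It is a regular singular point because x P_1(x) = p(x) = 1 - 2x and x^2 P_2(x) = q(x) = -x^2 - x - 9 are polynomials, hence analytic at x = 0.
p(0) = 1,  q(0) = -9.
Indicial equation: r(r-1) + p(0) r + q(0) = 0, i.e. r^2 + (p(0) - 1) r + q(0) = 0, i.e. r^2 - 9 = 0.
Discriminant: (0)^2 - 4(-9) = 36, so r = (0 ± 6)/2.
Solving: r_1 = 3, r_2 = -3.

indicial: r^2 - 9 = 0; roots r_1 = 3, r_2 = -3


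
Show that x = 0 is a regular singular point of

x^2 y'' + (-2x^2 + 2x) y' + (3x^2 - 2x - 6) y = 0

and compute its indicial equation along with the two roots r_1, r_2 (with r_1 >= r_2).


Divide by x^2 to reach normal form y'' + P_1(x) y' + P_2(x) y = 0 with P_1(x) = -2 + 2/x and P_2(x) = 3 - 2/x - 6/x^2.
x = 0 is a singular point because the y'-coefficient -2 + 2/x has a pole at x = 0 and the y-coefficient 3 - 2/x - 6/x^2 has a pole at x = 0.
It is a regular singular point because x P_1(x) = p(x) = 2 - 2x and x^2 P_2(x) = q(x) = 3x^2 - 2x - 6 are polynomials, hence analytic at x = 0.
p(0) = 2,  q(0) = -6.
Indicial equation: r(r-1) + p(0) r + q(0) = 0, i.e. r^2 + (p(0) - 1) r + q(0) = 0, i.e. r^2 + 1 r - 6 = 0.
Discriminant: (1)^2 - 4(-6) = 25, so r = (-1 ± 5)/2.
Solving: r_1 = 2, r_2 = -3.

indicial: r^2 + 1 r - 6 = 0; roots r_1 = 2, r_2 = -3


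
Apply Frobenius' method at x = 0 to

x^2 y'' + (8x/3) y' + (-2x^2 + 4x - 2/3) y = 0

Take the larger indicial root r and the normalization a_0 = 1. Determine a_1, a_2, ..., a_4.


Write in Frobenius form y'' + (p(x)/x) y' + (q(x)/x^2) y = 0:
  p(x) = 8/3,  q(x) = -2x^2 + 4x - 2/3.
Indicial equation: r(r-1) + (8/3) r + (-2/3) = 0 -> roots r_1 = 1/3, r_2 = -2.
Take r = r_1 = 1/3. Let y(x) = x^r sum_{n>=0} a_n x^n with a_0 = 1.
Substitute y = x^r sum a_n x^n and match x^{r+n}. The recurrence is
  D(n) a_n + 4 a_{n-1} - 2 a_{n-2} = 0,  where D(n) = (r+n)(r+n-1) + (8/3)(r+n) + (-2/3).
  a_n = [-4 a_{n-1} + 2 a_{n-2}] / D(n).
Since the indicial polynomial factors as (r - r_1)(r - r_2), D(n) = (r_1 + n - r_1)(r_1 + n - r_2) = n(n + 7/3).
Evaluating step by step (a_0 = 1):
  n = 1: D(1) = 1(1 + 7/3) = 10/3; numerator = -4(1) = -4; a_1 = (-4)/(10/3) = -6/5
  n = 2: D(2) = 2(2 + 7/3) = 26/3; numerator = -4(-6/5) + 2(1) = 34/5; a_2 = (34/5)/(26/3) = 51/65
  n = 3: D(3) = 3(3 + 7/3) = 16; numerator = -4(51/65) + 2(-6/5) = -72/13; a_3 = (-72/13)/(16) = -9/26
  n = 4: D(4) = 4(4 + 7/3) = 76/3; numerator = -4(-9/26) + 2(51/65) = 192/65; a_4 = (192/65)/(76/3) = 144/1235

r = 1/3; a_0 = 1; a_1 = -6/5; a_2 = 51/65; a_3 = -9/26; a_4 = 144/1235


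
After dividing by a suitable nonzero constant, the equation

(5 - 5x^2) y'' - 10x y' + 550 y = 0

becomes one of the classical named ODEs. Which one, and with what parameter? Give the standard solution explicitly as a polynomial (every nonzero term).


All three coefficients share the factor 5; dividing through by 5 gives  (1 - x^2) y'' - 2x y' + 110 y = 0.
This matches the Legendre equation (1 - x^2) y'' - 2x y' + n(n+1) y = 0 (note the -2x y' term) with n(n+1) = 110, so n = 10; the polynomial solution is P_10(x).
With y = sum_k a_k x^k, matching x^k gives (k+2)(k+1) a_{k+2} = [k(k+1) - n(n+1)] a_k = (k - 10)(k + 11) a_k. The right side vanishes at k = 10, so the series with the parity of 10 terminates at degree 10.
Standard normalization (P_n(1) = 1): leading coefficient (2n)!/(2^n (n!)^2) = 2432902008176640000/(1024*13168189440000) = 46189/256, so a_10 = 46189/256. Work downward with a_k = (k+1)(k+2) a_{k+2} / ((k - 10)(k + 11)):
  a_8 = (9)(10)(46189/256) / ((8 - 10)(8 + 11)) = (2078505/128)/(-38) = -109395/256
  a_6 = (7)(8)(-109395/256) / ((6 - 10)(6 + 11)) = (-765765/32)/(-68) = 45045/128
  a_4 = (5)(6)(45045/128) / ((4 - 10)(4 + 11)) = (675675/64)/(-90) = -15015/128
  a_2 = (3)(4)(-15015/128) / ((2 - 10)(2 + 11)) = (-45045/32)/(-104) = 3465/256
  a_0 = (1)(2)(3465/256) / ((0 - 10)(0 + 11)) = (3465/128)/(-110) = -63/256
Hence P_10(x) = 46189 x^10/256 - 109395 x^8/256 + 45045 x^6/128 - 15015 x^4/128 + 3465 x^2/256 - 63/256.

P_10(x); series = 46189 x^10/256 - 109395 x^8/256 + 45045 x^6/128 - 15015 x^4/128 + 3465 x^2/256 - 63/256


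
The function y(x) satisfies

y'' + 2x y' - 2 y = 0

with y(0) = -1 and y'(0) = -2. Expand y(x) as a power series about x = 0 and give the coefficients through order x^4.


Ansatz: y(x) = sum_{n>=0} a_n x^n, so y'(x) = sum_{n>=1} n a_n x^(n-1) and y''(x) = sum_{n>=2} n(n-1) a_n x^(n-2).
Substitute into P(x) y'' + Q(x) y' + R(x) y = 0 with P(x) = 1, Q(x) = 2x, R(x) = -2, and match powers of x.
Initial conditions: a_0 = -1, a_1 = -2.
Setting the coefficient of each power of x to zero and solving order by order (substituting the coefficients already found):
  x^0: 2 a_2 - 2 a_0 = 0  ->  2 a_2 = 2 a_0 = -2  ->  a_2 = -1
  x^1: 6 a_3 = 0  ->  a_3 = 0
  x^2: 12 a_4 + 2 a_2 = 0  ->  12 a_4 = -2 a_2 = 2  ->  a_4 = 1/6
Truncated series: y(x) = -1 - 2 x - x^2 + (1/6) x^4 + O(x^5).

a_0 = -1; a_1 = -2; a_2 = -1; a_3 = 0; a_4 = 1/6


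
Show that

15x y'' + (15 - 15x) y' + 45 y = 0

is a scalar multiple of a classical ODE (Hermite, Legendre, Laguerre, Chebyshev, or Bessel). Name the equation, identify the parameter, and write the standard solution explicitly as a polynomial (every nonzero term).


All three coefficients share the factor 15; dividing through by 15 gives  x y'' + (1 - x) y' + 3 y = 0.
This matches the Laguerre equation x y'' + (1 - x) y' + n y = 0 with n = 3; the polynomial solution is L_3(x).
With y = sum_k a_k x^k, matching x^k gives (k+1)k a_{k+1} + (k+1) a_{k+1} - k a_k + n a_k = 0, i.e. (k+1)^2 a_{k+1} = (k - n) a_k = (k - 3) a_k. The right side vanishes at k = 3, so the series terminates at degree 3.
Standard normalization L_n(0) = 1 gives a_0 = 1. Work upward with a_{k+1} = (k - 3) a_k / (k+1)^2:
  a_1 = (0 - 3)(1) / 1^2 = -3/1 = -3
  a_2 = (1 - 3)(-3) / 2^2 = 6/4 = 3/2
  a_3 = (2 - 3)(3/2) / 3^2 = (-3/2)/9 = -1/6
Hence L_3(x) = -x^3/6 + 3 x^2/2 - 3 x + 1.

L_3(x); series = -x^3/6 + 3 x^2/2 - 3 x + 1


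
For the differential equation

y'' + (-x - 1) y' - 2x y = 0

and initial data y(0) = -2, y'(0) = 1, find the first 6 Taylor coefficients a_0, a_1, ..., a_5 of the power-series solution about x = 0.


Ansatz: y(x) = sum_{n>=0} a_n x^n, so y'(x) = sum_{n>=1} n a_n x^(n-1) and y''(x) = sum_{n>=2} n(n-1) a_n x^(n-2).
Substitute into P(x) y'' + Q(x) y' + R(x) y = 0 with P(x) = 1, Q(x) = -x - 1, R(x) = -2x, and match powers of x.
Initial conditions: a_0 = -2, a_1 = 1.
Setting the coefficient of each power of x to zero and solving order by order (substituting the coefficients already found):
  x^0: 2 a_2 - a_1 = 0  ->  2 a_2 = a_1 = 1  ->  a_2 = 1/2
  x^1: 6 a_3 - 2 a_2 - a_1 - 2 a_0 = 0  ->  6 a_3 = 2 a_2 + a_1 + 2 a_0 = -2  ->  a_3 = -1/3
  x^2: 12 a_4 - 3 a_3 - 2 a_2 - 2 a_1 = 0  ->  12 a_4 = 3 a_3 + 2 a_2 + 2 a_1 = 2  ->  a_4 = 1/6
  x^3: 20 a_5 - 4 a_4 - 3 a_3 - 2 a_2 = 0  ->  20 a_5 = 4 a_4 + 3 a_3 + 2 a_2 = 2/3  ->  a_5 = 1/30
Truncated series: y(x) = -2 + x + (1/2) x^2 - (1/3) x^3 + (1/6) x^4 + (1/30) x^5 + O(x^6).

a_0 = -2; a_1 = 1; a_2 = 1/2; a_3 = -1/3; a_4 = 1/6; a_5 = 1/30


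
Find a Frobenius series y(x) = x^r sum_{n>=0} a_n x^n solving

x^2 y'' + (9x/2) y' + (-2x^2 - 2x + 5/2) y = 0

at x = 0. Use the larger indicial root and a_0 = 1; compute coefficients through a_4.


Write in Frobenius form y'' + (p(x)/x) y' + (q(x)/x^2) y = 0:
  p(x) = 9/2,  q(x) = -2x^2 - 2x + 5/2.
Indicial equation: r(r-1) + (9/2) r + (5/2) = 0 -> roots r_1 = -1, r_2 = -5/2.
Take r = r_1 = -1. Let y(x) = x^r sum_{n>=0} a_n x^n with a_0 = 1.
Substitute y = x^r sum a_n x^n and match x^{r+n}. The recurrence is
  D(n) a_n - 2 a_{n-1} - 2 a_{n-2} = 0,  where D(n) = (r+n)(r+n-1) + (9/2)(r+n) + (5/2).
  a_n = [2 a_{n-1} + 2 a_{n-2}] / D(n).
Since the indicial polynomial factors as (r - r_1)(r - r_2), D(n) = (r_1 + n - r_1)(r_1 + n - r_2) = n(n + 3/2).
Evaluating step by step (a_0 = 1):
  n = 1: D(1) = 1(1 + 3/2) = 5/2; numerator = 2(1) = 2; a_1 = (2)/(5/2) = 4/5
  n = 2: D(2) = 2(2 + 3/2) = 7; numerator = 2(4/5) + 2(1) = 18/5; a_2 = (18/5)/(7) = 18/35
  n = 3: D(3) = 3(3 + 3/2) = 27/2; numerator = 2(18/35) + 2(4/5) = 92/35; a_3 = (92/35)/(27/2) = 184/945
  n = 4: D(4) = 4(4 + 3/2) = 22; numerator = 2(184/945) + 2(18/35) = 268/189; a_4 = (268/189)/(22) = 134/2079

r = -1; a_0 = 1; a_1 = 4/5; a_2 = 18/35; a_3 = 184/945; a_4 = 134/2079


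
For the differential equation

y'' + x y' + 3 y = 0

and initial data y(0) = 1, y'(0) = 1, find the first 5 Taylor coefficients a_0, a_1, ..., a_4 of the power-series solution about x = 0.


Ansatz: y(x) = sum_{n>=0} a_n x^n, so y'(x) = sum_{n>=1} n a_n x^(n-1) and y''(x) = sum_{n>=2} n(n-1) a_n x^(n-2).
Substitute into P(x) y'' + Q(x) y' + R(x) y = 0 with P(x) = 1, Q(x) = x, R(x) = 3, and match powers of x.
Initial conditions: a_0 = 1, a_1 = 1.
Setting the coefficient of each power of x to zero and solving order by order (substituting the coefficients already found):
  x^0: 2 a_2 + 3 a_0 = 0  ->  2 a_2 = -3 a_0 = -3  ->  a_2 = -3/2
  x^1: 6 a_3 + 4 a_1 = 0  ->  6 a_3 = -4 a_1 = -4  ->  a_3 = -2/3
  x^2: 12 a_4 + 5 a_2 = 0  ->  12 a_4 = -5 a_2 = 15/2  ->  a_4 = 5/8
Truncated series: y(x) = 1 + x - (3/2) x^2 - (2/3) x^3 + (5/8) x^4 + O(x^5).

a_0 = 1; a_1 = 1; a_2 = -3/2; a_3 = -2/3; a_4 = 5/8


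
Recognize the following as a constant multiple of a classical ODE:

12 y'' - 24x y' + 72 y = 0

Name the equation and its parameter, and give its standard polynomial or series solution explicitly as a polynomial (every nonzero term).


All three coefficients share the factor 12; dividing through by 12 gives  y'' - 2x y' + 6 y = 0.
This matches the Hermite equation y'' - 2x y' + 2n y = 0 with 2n = 6, so n = 3; the polynomial solution is H_3(x).
With y = sum_k a_k x^k, matching x^k gives (k+2)(k+1) a_{k+2} = 2(k - n) a_k = 2(k - 3) a_k. The right side vanishes at k = 3, so the series with the parity of 3 terminates at degree 3.
Standard normalization: leading coefficient of H_n is 2^n, so a_3 = 2^3 = 8. Work downward with a_k = (k+1)(k+2) a_{k+2} / (2(k - n)):
  a_1 = (2)(3)(8) / (2(1 - 3)) = 48/(-4) = -12
Hence H_3(x) = 8 x^3 - 12 x.

H_3(x); series = 8 x^3 - 12 x


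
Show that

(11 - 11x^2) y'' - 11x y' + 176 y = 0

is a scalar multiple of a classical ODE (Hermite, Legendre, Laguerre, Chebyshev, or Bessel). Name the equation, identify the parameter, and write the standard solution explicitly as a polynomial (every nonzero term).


All three coefficients share the factor 11; dividing through by 11 gives  (1 - x^2) y'' - x y' + 16 y = 0.
This matches the Chebyshev equation (1 - x^2) y'' - x y' + n^2 y = 0 (note the -x y' term, not -2x y') with n^2 = 16, so n = 4; the polynomial solution is T_4(x).
With y = sum_k a_k x^k, matching x^k gives (k+2)(k+1) a_{k+2} = (k^2 - n^2) a_k = (k - 4)(k + 4) a_k. The right side vanishes at k = 4, so the series with the parity of 4 terminates at degree 4.
Standard normalization: leading coefficient of T_n is 2^(n-1), so a_4 = 2^3 = 8. Work downward with a_k = (k+1)(k+2) a_{k+2} / ((k - 4)(k + 4)):
  a_2 = (3)(4)(8) / ((2 - 4)(2 + 4)) = 96/(-12) = -8
  a_0 = (1)(2)(-8) / ((0 - 4)(0 + 4)) = -16/(-16) = 1
Hence T_4(x) = 8 x^4 - 8 x^2 + 1.

T_4(x); series = 8 x^4 - 8 x^2 + 1


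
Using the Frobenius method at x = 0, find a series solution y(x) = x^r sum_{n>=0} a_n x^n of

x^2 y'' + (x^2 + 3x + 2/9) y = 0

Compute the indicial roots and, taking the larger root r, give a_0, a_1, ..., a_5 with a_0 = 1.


Write in Frobenius form y'' + (p(x)/x) y' + (q(x)/x^2) y = 0:
  p(x) = 0,  q(x) = x^2 + 3x + 2/9.
Indicial equation: r(r-1) + (0) r + (2/9) = 0 -> roots r_1 = 2/3, r_2 = 1/3.
Take r = r_1 = 2/3. Let y(x) = x^r sum_{n>=0} a_n x^n with a_0 = 1.
Substitute y = x^r sum a_n x^n and match x^{r+n}. The recurrence is
  D(n) a_n + 3 a_{n-1} + 1 a_{n-2} = 0,  where D(n) = (r+n)(r+n-1) + (0)(r+n) + (2/9).
  a_n = [-3 a_{n-1} - 1 a_{n-2}] / D(n).
Since the indicial polynomial factors as (r - r_1)(r - r_2), D(n) = (r_1 + n - r_1)(r_1 + n - r_2) = n(n + 1/3).
Evaluating step by step (a_0 = 1):
  n = 1: D(1) = 1(1 + 1/3) = 4/3; numerator = -3(1) = -3; a_1 = (-3)/(4/3) = -9/4
  n = 2: D(2) = 2(2 + 1/3) = 14/3; numerator = -3(-9/4) - 1(1) = 23/4; a_2 = (23/4)/(14/3) = 69/56
  n = 3: D(3) = 3(3 + 1/3) = 10; numerator = -3(69/56) - 1(-9/4) = -81/56; a_3 = (-81/56)/(10) = -81/560
  n = 4: D(4) = 4(4 + 1/3) = 52/3; numerator = -3(-81/560) - 1(69/56) = -447/560; a_4 = (-447/560)/(52/3) = -1341/29120
  n = 5: D(5) = 5(5 + 1/3) = 80/3; numerator = -3(-1341/29120) - 1(-81/560) = 1647/5824; a_5 = (1647/5824)/(80/3) = 4941/465920

r = 2/3; a_0 = 1; a_1 = -9/4; a_2 = 69/56; a_3 = -81/560; a_4 = -1341/29120; a_5 = 4941/465920


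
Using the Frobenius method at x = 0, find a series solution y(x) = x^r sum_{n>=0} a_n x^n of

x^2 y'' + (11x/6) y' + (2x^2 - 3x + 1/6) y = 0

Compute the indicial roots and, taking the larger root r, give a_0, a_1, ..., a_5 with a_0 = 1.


Write in Frobenius form y'' + (p(x)/x) y' + (q(x)/x^2) y = 0:
  p(x) = 11/6,  q(x) = 2x^2 - 3x + 1/6.
Indicial equation: r(r-1) + (11/6) r + (1/6) = 0 -> roots r_1 = -1/3, r_2 = -1/2.
Take r = r_1 = -1/3. Let y(x) = x^r sum_{n>=0} a_n x^n with a_0 = 1.
Substitute y = x^r sum a_n x^n and match x^{r+n}. The recurrence is
  D(n) a_n - 3 a_{n-1} + 2 a_{n-2} = 0,  where D(n) = (r+n)(r+n-1) + (11/6)(r+n) + (1/6).
  a_n = [3 a_{n-1} - 2 a_{n-2}] / D(n).
Since the indicial polynomial factors as (r - r_1)(r - r_2), D(n) = (r_1 + n - r_1)(r_1 + n - r_2) = n(n + 1/6).
Evaluating step by step (a_0 = 1):
  n = 1: D(1) = 1(1 + 1/6) = 7/6; numerator = 3(1) = 3; a_1 = (3)/(7/6) = 18/7
  n = 2: D(2) = 2(2 + 1/6) = 13/3; numerator = 3(18/7) - 2(1) = 40/7; a_2 = (40/7)/(13/3) = 120/91
  n = 3: D(3) = 3(3 + 1/6) = 19/2; numerator = 3(120/91) - 2(18/7) = -108/91; a_3 = (-108/91)/(19/2) = -216/1729
  n = 4: D(4) = 4(4 + 1/6) = 50/3; numerator = 3(-216/1729) - 2(120/91) = -744/247; a_4 = (-744/247)/(50/3) = -1116/6175
  n = 5: D(5) = 5(5 + 1/6) = 155/6; numerator = 3(-1116/6175) - 2(-216/1729) = -972/3325; a_5 = (-972/3325)/(155/6) = -5832/515375

r = -1/3; a_0 = 1; a_1 = 18/7; a_2 = 120/91; a_3 = -216/1729; a_4 = -1116/6175; a_5 = -5832/515375


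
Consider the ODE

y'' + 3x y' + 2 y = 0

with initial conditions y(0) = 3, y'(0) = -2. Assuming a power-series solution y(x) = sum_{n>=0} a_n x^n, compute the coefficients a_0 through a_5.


Ansatz: y(x) = sum_{n>=0} a_n x^n, so y'(x) = sum_{n>=1} n a_n x^(n-1) and y''(x) = sum_{n>=2} n(n-1) a_n x^(n-2).
Substitute into P(x) y'' + Q(x) y' + R(x) y = 0 with P(x) = 1, Q(x) = 3x, R(x) = 2, and match powers of x.
Initial conditions: a_0 = 3, a_1 = -2.
Setting the coefficient of each power of x to zero and solving order by order (substituting the coefficients already found):
  x^0: 2 a_2 + 2 a_0 = 0  ->  2 a_2 = -2 a_0 = -6  ->  a_2 = -3
  x^1: 6 a_3 + 5 a_1 = 0  ->  6 a_3 = -5 a_1 = 10  ->  a_3 = 5/3
  x^2: 12 a_4 + 8 a_2 = 0  ->  12 a_4 = -8 a_2 = 24  ->  a_4 = 2
  x^3: 20 a_5 + 11 a_3 = 0  ->  20 a_5 = -11 a_3 = -55/3  ->  a_5 = -11/12
Truncated series: y(x) = 3 - 2 x - 3 x^2 + (5/3) x^3 + 2 x^4 - (11/12) x^5 + O(x^6).

a_0 = 3; a_1 = -2; a_2 = -3; a_3 = 5/3; a_4 = 2; a_5 = -11/12


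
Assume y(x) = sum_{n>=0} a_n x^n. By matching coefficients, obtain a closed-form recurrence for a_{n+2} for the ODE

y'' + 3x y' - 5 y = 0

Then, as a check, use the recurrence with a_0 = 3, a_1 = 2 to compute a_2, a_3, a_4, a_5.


Substitute y = sum_n a_n x^n.
y''(x) has coefficient (n+2)(n+1) a_{n+2} at x^n;
3 x y'(x) has coefficient 3 n a_n at x^n (shift);
-5 y(x) has coefficient -5 a_n at x^n.
Matching x^n: (n+2)(n+1) a_{n+2} + (3n - 5) a_n = 0.
Thus a_{n+2} = (-3n + 5) / ((n+1)(n+2)) * a_n.

Check with a_0 = 3, a_1 = 2 (apply the recurrence for n = 0, 1, 2, 3): a_0 = 3, a_1 = 2, a_2 = 15/2, a_3 = 2/3, a_4 = -5/8, a_5 = -2/15.

a_(n+2) = (-3n + 5) / ((n+1)(n+2)) * a_n; check: a_0 = 3, a_1 = 2, a_2 = 15/2, a_3 = 2/3, a_4 = -5/8, a_5 = -2/15


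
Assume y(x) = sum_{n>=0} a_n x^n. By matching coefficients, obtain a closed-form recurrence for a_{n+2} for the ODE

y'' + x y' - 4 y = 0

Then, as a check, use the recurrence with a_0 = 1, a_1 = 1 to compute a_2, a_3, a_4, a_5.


Substitute y = sum_n a_n x^n.
y''(x) has coefficient (n+2)(n+1) a_{n+2} at x^n;
x y'(x) has coefficient n a_n at x^n (shift);
-4 y(x) has coefficient -4 a_n at x^n.
Matching x^n: (n+2)(n+1) a_{n+2} + (n - 4) a_n = 0.
Thus a_{n+2} = (-n + 4) / ((n+1)(n+2)) * a_n.

Check with a_0 = 1, a_1 = 1 (apply the recurrence for n = 0, 1, 2, 3): a_0 = 1, a_1 = 1, a_2 = 2, a_3 = 1/2, a_4 = 1/3, a_5 = 1/40.

a_(n+2) = (-n + 4) / ((n+1)(n+2)) * a_n; check: a_0 = 1, a_1 = 1, a_2 = 2, a_3 = 1/2, a_4 = 1/3, a_5 = 1/40


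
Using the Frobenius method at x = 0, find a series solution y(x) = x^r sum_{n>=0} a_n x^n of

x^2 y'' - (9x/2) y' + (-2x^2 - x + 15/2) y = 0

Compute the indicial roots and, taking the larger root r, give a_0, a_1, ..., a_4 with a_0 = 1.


Write in Frobenius form y'' + (p(x)/x) y' + (q(x)/x^2) y = 0:
  p(x) = -9/2,  q(x) = -2x^2 - x + 15/2.
Indicial equation: r(r-1) + (-9/2) r + (15/2) = 0 -> roots r_1 = 3, r_2 = 5/2.
Take r = r_1 = 3. Let y(x) = x^r sum_{n>=0} a_n x^n with a_0 = 1.
Substitute y = x^r sum a_n x^n and match x^{r+n}. The recurrence is
  D(n) a_n - 1 a_{n-1} - 2 a_{n-2} = 0,  where D(n) = (r+n)(r+n-1) + (-9/2)(r+n) + (15/2).
  a_n = [1 a_{n-1} + 2 a_{n-2}] / D(n).
Since the indicial polynomial factors as (r - r_1)(r - r_2), D(n) = (r_1 + n - r_1)(r_1 + n - r_2) = n(n + 1/2).
Evaluating step by step (a_0 = 1):
  n = 1: D(1) = 1(1 + 1/2) = 3/2; numerator = 1(1) = 1; a_1 = (1)/(3/2) = 2/3
  n = 2: D(2) = 2(2 + 1/2) = 5; numerator = 1(2/3) + 2(1) = 8/3; a_2 = (8/3)/(5) = 8/15
  n = 3: D(3) = 3(3 + 1/2) = 21/2; numerator = 1(8/15) + 2(2/3) = 28/15; a_3 = (28/15)/(21/2) = 8/45
  n = 4: D(4) = 4(4 + 1/2) = 18; numerator = 1(8/45) + 2(8/15) = 56/45; a_4 = (56/45)/(18) = 28/405

r = 3; a_0 = 1; a_1 = 2/3; a_2 = 8/15; a_3 = 8/45; a_4 = 28/405


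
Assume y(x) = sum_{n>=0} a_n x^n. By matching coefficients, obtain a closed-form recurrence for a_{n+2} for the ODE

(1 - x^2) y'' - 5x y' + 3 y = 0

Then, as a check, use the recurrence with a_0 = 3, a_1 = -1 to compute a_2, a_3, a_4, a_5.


Substitute y = sum_n a_n x^n.
(1 - 1 x^2) y'' contributes (n+2)(n+1) a_{n+2} - n(n-1) a_n at x^n.
-5 x y'(x) contributes -5 n a_n at x^n.
3 y(x) contributes 3 a_n at x^n.
Matching x^n: (n+2)(n+1) a_{n+2} + (-n(n-1) - 5 n + 3) a_n = 0.
Thus a_{n+2} = (n(n-1) + 5 n - 3) / ((n+1)(n+2)) * a_n.

Check with a_0 = 3, a_1 = -1 (apply the recurrence for n = 0, 1, 2, 3): a_0 = 3, a_1 = -1, a_2 = -9/2, a_3 = -1/3, a_4 = -27/8, a_5 = -3/10.

a_(n+2) = (n(n-1) + 5 n - 3) / ((n+1)(n+2)) * a_n; check: a_0 = 3, a_1 = -1, a_2 = -9/2, a_3 = -1/3, a_4 = -27/8, a_5 = -3/10


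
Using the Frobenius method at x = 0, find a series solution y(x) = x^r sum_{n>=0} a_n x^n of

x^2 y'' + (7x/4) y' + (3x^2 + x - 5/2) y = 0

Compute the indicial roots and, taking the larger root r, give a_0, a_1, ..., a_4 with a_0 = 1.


Write in Frobenius form y'' + (p(x)/x) y' + (q(x)/x^2) y = 0:
  p(x) = 7/4,  q(x) = 3x^2 + x - 5/2.
Indicial equation: r(r-1) + (7/4) r + (-5/2) = 0 -> roots r_1 = 5/4, r_2 = -2.
Take r = r_1 = 5/4. Let y(x) = x^r sum_{n>=0} a_n x^n with a_0 = 1.
Substitute y = x^r sum a_n x^n and match x^{r+n}. The recurrence is
  D(n) a_n + 1 a_{n-1} + 3 a_{n-2} = 0,  where D(n) = (r+n)(r+n-1) + (7/4)(r+n) + (-5/2).
  a_n = [-1 a_{n-1} - 3 a_{n-2}] / D(n).
Since the indicial polynomial factors as (r - r_1)(r - r_2), D(n) = (r_1 + n - r_1)(r_1 + n - r_2) = n(n + 13/4).
Evaluating step by step (a_0 = 1):
  n = 1: D(1) = 1(1 + 13/4) = 17/4; numerator = -1(1) = -1; a_1 = (-1)/(17/4) = -4/17
  n = 2: D(2) = 2(2 + 13/4) = 21/2; numerator = -1(-4/17) - 3(1) = -47/17; a_2 = (-47/17)/(21/2) = -94/357
  n = 3: D(3) = 3(3 + 13/4) = 75/4; numerator = -1(-94/357) - 3(-4/17) = 346/357; a_3 = (346/357)/(75/4) = 1384/26775
  n = 4: D(4) = 4(4 + 13/4) = 29; numerator = -1(1384/26775) - 3(-94/357) = 19766/26775; a_4 = (19766/26775)/(29) = 19766/776475

r = 5/4; a_0 = 1; a_1 = -4/17; a_2 = -94/357; a_3 = 1384/26775; a_4 = 19766/776475
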